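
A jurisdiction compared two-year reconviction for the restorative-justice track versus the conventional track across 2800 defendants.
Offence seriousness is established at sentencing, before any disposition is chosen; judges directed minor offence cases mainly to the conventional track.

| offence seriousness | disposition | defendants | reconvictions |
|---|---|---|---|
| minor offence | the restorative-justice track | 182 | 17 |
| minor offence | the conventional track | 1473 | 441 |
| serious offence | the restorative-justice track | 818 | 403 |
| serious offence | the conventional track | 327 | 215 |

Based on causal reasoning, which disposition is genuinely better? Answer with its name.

the restorative-justice track

Within every offence seriousness level the restorative-justice track has the lower rate, yet pooled the conventional track does — Simpson's reversal.
Offence seriousness differs across dispositions for reasons unrelated to any effect of the disposition itself, and it separately predicts the outcome — a classic confounder. We must compare within offence seriousness levels.
Within each level — minor offence: 9.3% vs 29.9%; serious offence: 49.3% vs 65.7% — the restorative-justice track is lower every time.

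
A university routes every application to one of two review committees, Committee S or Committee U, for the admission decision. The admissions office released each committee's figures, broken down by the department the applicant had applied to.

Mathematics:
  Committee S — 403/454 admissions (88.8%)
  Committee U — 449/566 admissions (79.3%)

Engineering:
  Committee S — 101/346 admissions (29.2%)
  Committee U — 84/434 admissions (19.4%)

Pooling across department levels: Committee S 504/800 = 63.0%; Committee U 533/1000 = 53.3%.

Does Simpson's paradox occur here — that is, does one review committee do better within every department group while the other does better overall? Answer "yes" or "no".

no

Within each department level (Mathematics 88.8% vs 79.3%; Engineering 29.2% vs 19.4%), Committee S has the higher rate every time. Pooled: 63.0% vs 53.3% — Committee S has the higher rate overall. They agree.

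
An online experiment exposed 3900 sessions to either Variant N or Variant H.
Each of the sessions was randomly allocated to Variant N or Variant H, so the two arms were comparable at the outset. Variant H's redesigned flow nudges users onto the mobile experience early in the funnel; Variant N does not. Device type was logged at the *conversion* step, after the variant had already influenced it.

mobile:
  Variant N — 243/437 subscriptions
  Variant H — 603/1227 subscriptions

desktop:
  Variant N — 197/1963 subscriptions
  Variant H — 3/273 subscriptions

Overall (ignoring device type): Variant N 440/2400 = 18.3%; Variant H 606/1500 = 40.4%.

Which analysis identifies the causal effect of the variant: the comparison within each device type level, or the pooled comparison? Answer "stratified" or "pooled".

Variant N is higher inside every device type stratum but Variant H is higher in aggregate. Whether to stratify depends on how device type relates to the variant.
Device type lies on the pathway variant → device type → outcome, so adjusting for it blocks the indirect effect. For the total causal effect of variant, use the unadjusted pooled rates.
Pooled: Variant N 18.3% vs Variant H 40.4%; Variant H is higher overall.

pooled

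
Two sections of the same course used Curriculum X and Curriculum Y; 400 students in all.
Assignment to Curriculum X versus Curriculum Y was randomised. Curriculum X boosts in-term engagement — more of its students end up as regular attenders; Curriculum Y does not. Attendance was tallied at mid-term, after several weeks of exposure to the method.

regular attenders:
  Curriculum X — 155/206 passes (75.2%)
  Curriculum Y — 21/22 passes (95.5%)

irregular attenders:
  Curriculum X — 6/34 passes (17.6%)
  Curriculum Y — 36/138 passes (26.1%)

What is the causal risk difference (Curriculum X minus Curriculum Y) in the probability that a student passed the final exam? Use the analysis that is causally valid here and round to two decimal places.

+0.31

Mid-term attendance here is a post-treatment variable shaped by the teaching method; conditioning on it would introduce bias rather than remove it. The overall comparison is the causal one.
The causal difference is the pooled difference: 0.671 − 0.356 = +0.315.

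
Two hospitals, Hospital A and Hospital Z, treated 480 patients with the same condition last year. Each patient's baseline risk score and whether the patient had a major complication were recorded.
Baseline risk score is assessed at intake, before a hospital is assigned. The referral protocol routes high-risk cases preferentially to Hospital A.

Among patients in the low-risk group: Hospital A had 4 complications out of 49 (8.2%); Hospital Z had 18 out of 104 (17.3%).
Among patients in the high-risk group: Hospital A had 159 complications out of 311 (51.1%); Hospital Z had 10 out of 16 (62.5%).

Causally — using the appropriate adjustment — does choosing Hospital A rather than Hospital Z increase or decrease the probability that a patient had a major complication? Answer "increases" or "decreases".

decreases

Baseline risk score is set before the hospital has any effect — it is not caused by the hospital — and it independently drives the outcome. That makes it a confounder, so the causal comparison is within baseline risk score levels.
Within each level — low-risk: 8.2% vs 17.3%; high-risk: 51.1% vs 62.5% — Hospital A is lower every time.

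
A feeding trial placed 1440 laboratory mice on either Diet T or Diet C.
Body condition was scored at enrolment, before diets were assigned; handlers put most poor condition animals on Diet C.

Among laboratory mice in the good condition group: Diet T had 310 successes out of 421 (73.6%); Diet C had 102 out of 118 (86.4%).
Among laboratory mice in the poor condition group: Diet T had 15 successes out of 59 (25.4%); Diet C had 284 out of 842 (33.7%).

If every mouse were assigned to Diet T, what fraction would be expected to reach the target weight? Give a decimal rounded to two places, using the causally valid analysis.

0.43

Here starting body condition is a common cause — it drives both which diet a case falls under and the outcome. The crude comparison mixes populations; the stratum-specific rates are the causally relevant ones.
Standardising Diet T to the population starting body condition mix: 0.374·310/421 + 0.626·15/59 = 0.435.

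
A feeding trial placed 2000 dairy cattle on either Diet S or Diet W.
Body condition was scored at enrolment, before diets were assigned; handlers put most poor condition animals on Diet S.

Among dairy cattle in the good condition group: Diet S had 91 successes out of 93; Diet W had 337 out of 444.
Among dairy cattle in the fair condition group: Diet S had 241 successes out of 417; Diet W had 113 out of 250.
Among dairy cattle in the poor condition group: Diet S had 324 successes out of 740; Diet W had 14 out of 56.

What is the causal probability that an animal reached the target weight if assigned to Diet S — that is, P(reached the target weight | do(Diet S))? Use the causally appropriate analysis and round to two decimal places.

The starting body condition-specific comparison favours Diet S throughout, but the pooled figures favour Diet W. The question is whether to condition on starting body condition.
Here starting body condition is a common cause — it drives both which diet a case falls under and the outcome. The crude comparison mixes populations; the stratum-specific rates are the causally relevant ones.
Standardising Diet S to the population starting body condition mix: 0.269·91/93 + 0.334·241/417 + 0.398·324/740 = 0.630.

0.63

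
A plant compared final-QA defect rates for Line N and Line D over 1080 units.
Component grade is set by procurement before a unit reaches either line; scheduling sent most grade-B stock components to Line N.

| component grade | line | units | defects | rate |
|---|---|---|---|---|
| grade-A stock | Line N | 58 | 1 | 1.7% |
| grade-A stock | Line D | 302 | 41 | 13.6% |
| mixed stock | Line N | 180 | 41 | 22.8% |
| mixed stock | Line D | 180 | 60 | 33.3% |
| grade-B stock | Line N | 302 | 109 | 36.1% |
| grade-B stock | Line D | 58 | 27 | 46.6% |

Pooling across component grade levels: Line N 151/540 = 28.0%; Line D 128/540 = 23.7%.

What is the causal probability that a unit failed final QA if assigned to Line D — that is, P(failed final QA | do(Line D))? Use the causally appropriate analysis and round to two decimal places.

Here component grade is a common cause — it drives both which line a case falls under and the outcome. The crude comparison mixes populations; the stratum-specific rates are the causally relevant ones.
Standardising Line D to the population component grade mix: 0.333·41/302 + 0.333·60/180 + 0.333·27/58 = 0.312.

0.31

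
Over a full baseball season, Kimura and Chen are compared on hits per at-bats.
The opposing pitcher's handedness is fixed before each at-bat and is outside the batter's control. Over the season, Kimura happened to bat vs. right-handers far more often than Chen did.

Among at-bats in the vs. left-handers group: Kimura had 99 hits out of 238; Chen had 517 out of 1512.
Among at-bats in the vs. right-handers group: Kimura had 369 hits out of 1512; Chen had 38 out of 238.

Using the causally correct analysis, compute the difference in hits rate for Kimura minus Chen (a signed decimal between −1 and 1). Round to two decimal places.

The stratified and pooled comparisons disagree (Kimura wins within each pitcher handedness; Chen wins overall), so the answer turns on the causal role of pitcher handedness.
Pitcher handedness is set before the player has any effect — it is not caused by the player — and it independently drives the outcome. That makes it a confounder, so the causal comparison is within pitcher handedness levels.
Adjusting over the population distribution of pitcher handedness: 0.500·(0.416−0.342) + 0.500·(0.244−0.160) = +0.079.

+0.08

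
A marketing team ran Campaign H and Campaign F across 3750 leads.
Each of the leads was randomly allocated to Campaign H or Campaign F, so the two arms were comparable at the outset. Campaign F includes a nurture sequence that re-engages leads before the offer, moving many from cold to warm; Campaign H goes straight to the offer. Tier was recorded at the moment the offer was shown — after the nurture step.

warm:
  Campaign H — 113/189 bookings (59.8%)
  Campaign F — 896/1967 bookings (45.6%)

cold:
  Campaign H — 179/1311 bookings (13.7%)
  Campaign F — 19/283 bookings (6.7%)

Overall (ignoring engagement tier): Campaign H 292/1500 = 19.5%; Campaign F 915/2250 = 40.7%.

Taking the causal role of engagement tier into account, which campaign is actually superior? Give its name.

Campaign F

The stratified and pooled comparisons disagree (Campaign H wins within each engagement tier; Campaign F wins overall), so the answer turns on the causal role of engagement tier.
Engagement tier here is a post-treatment variable shaped by the campaign; conditioning on it would introduce bias rather than remove it. The overall comparison is the causal one.
Pooled: Campaign H 19.5% vs Campaign F 40.7%; Campaign F is higher overall.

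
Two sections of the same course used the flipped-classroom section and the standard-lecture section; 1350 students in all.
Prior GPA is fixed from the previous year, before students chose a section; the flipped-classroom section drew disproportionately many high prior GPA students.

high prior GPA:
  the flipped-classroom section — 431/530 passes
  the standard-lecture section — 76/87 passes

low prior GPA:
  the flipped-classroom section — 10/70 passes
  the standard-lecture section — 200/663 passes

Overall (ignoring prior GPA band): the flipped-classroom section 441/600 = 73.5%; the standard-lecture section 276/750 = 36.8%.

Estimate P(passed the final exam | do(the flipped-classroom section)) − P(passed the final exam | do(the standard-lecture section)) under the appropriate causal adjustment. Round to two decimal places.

-0.11

The prior GPA band-specific comparison favours the standard-lecture section throughout, but the pooled figures favour the flipped-classroom section. The question is whether to condition on prior GPA band.
Nothing the teaching method does changes prior GPA band; the imbalance is an allocation artefact. With prior GPA band also predicting the outcome, the pooled figure is confounded, and the within-stratum comparison is the causal one.
Adjusting over the population distribution of prior GPA band: 0.457·(0.813−0.874) + 0.543·(0.143−0.302) = -0.114.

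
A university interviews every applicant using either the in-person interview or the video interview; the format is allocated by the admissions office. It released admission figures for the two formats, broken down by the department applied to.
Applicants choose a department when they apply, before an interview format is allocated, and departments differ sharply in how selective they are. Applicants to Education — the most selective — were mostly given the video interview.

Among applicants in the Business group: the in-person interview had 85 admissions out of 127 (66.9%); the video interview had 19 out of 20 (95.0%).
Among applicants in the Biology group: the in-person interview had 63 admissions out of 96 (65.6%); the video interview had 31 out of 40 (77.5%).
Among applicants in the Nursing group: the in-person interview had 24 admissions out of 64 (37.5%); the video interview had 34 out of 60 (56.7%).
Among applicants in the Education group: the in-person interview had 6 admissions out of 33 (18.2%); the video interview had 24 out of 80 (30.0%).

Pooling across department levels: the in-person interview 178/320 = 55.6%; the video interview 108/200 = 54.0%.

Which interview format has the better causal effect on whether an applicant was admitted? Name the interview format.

Since department is a pre-existing factor (not a product of the interview format) and it affects the outcome on its own, it is a confounder. The stratified rates, not the pooled rate, identify the causal effect.
Within each level — Business: 66.9% vs 95.0%; Biology: 65.6% vs 77.5%; Nursing: 37.5% vs 56.7%; Education: 18.2% vs 30.0% — the video interview is higher every time.

the video interview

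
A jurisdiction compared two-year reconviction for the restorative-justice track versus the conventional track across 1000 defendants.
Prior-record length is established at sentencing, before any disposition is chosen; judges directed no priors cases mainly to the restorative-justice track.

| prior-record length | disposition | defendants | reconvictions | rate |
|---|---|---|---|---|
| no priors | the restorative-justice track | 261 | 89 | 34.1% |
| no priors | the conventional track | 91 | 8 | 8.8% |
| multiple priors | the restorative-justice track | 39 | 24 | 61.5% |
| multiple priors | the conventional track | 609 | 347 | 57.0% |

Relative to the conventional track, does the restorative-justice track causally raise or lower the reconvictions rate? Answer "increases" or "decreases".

increases

The prior-record length-specific comparison favours the conventional track throughout, but the pooled figures favour the restorative-justice track. The question is whether to condition on prior-record length.
Here prior-record length is a common cause — it drives both which disposition a case falls under and the outcome. The crude comparison mixes populations; the stratum-specific rates are the causally relevant ones.
Within each level — no priors: 34.1% vs 8.8%; multiple priors: 61.5% vs 57.0% — the conventional track is lower every time.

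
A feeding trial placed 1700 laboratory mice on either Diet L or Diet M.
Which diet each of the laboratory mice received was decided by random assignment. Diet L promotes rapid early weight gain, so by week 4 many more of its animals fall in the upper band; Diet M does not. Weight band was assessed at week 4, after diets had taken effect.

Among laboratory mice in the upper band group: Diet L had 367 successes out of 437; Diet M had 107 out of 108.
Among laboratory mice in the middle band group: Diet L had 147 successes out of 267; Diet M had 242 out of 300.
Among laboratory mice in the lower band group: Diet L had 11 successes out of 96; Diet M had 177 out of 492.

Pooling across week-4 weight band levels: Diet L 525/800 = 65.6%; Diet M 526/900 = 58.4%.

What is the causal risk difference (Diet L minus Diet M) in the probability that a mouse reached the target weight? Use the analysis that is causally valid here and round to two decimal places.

+0.07

Week-4 weight band is recorded after the diet and is itself shifted by it — it sits on the causal path from diet to outcome. Conditioning on a mediator would strip out part of the effect we want; the pooled comparison gives the total causal effect.
The causal difference is the pooled difference: 0.656 − 0.584 = +0.072.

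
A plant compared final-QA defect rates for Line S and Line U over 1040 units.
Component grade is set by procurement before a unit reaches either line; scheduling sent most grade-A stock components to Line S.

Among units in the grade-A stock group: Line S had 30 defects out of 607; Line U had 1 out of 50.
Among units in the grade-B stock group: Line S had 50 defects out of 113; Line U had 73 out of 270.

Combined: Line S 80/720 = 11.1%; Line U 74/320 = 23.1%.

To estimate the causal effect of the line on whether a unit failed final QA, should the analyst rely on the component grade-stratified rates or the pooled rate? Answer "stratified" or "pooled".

Within every component grade level Line U has the lower rate, yet pooled Line S does — Simpson's reversal.
Here component grade is a common cause — it drives both which line a case falls under and the outcome. The crude comparison mixes populations; the stratum-specific rates are the causally relevant ones.
Within each level — grade-A stock: 4.9% vs 2.0%; grade-B stock: 44.2% vs 27.0% — Line U is lower every time.

stratified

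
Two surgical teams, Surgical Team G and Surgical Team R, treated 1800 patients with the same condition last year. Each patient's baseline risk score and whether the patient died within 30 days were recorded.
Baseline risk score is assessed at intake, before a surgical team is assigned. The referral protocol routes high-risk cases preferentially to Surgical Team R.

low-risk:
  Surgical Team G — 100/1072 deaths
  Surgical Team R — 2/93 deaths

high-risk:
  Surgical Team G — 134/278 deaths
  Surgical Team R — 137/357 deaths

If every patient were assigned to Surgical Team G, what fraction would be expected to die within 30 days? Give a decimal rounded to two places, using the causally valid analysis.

Nothing the surgical team does changes baseline risk score; the imbalance is an allocation artefact. With baseline risk score also predicting the outcome, the pooled figure is confounded, and the within-stratum comparison is the causal one.
Standardising Surgical Team G to the population baseline risk score mix: 0.647·100/1072 + 0.353·134/278 = 0.230.

0.23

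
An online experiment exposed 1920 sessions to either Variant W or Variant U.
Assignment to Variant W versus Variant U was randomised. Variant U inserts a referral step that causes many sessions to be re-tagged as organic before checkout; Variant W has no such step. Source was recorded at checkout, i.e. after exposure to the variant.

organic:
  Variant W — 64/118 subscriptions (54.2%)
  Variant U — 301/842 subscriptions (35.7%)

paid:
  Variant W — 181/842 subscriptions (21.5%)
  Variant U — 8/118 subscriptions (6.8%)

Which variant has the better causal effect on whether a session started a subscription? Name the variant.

Because the variant influences traffic source, traffic source is a post-treatment mediator, not a confounder. Stratifying on it would bias the estimate; the causal effect is the crude pooled difference.
Pooled: Variant W 25.5% vs Variant U 32.2%; Variant U is higher overall.

Variant U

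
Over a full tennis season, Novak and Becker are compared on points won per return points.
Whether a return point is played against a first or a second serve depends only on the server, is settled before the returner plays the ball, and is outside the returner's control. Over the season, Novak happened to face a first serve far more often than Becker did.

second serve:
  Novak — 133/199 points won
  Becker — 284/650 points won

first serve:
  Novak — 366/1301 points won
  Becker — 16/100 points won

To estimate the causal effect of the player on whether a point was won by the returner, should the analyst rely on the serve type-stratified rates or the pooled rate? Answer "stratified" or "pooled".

stratified

Serve type differs across players for reasons unrelated to any effect of the player itself, and it separately predicts the outcome — a classic confounder. We must compare within serve type levels.
Within each level — second serve: 66.8% vs 43.7%; first serve: 28.1% vs 16.0% — Novak is higher every time.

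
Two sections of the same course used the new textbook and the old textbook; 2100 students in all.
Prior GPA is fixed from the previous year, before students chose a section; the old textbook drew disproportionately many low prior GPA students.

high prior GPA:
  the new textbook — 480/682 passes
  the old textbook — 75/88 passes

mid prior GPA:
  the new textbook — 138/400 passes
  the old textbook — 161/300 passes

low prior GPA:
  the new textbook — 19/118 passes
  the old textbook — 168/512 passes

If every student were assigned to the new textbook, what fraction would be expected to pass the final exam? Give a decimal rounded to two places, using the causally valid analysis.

The stratified and pooled comparisons disagree (the old textbook wins within each prior GPA band; the new textbook wins overall), so the answer turns on the causal role of prior GPA band.
Prior GPA band satisfies the back-door criterion: it is not a descendant of the teaching method, and it blocks the spurious path from teaching method to outcome. Adjusting for it (i.e., using the within-prior GPA band rates) gives the causal effect.
Standardising the new textbook to the population prior GPA band mix: 0.367·480/682 + 0.333·138/400 + 0.300·19/118 = 0.421.

0.42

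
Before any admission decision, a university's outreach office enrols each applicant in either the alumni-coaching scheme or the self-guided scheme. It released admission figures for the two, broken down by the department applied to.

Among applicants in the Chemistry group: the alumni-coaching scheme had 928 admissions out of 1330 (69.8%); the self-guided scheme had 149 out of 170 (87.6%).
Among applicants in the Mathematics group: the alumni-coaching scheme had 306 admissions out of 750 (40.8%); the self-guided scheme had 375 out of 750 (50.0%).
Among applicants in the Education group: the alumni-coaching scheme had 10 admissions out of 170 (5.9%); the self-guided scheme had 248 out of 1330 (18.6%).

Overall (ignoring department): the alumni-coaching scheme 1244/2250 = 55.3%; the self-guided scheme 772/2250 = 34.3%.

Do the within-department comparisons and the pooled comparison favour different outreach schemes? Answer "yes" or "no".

yes

Within each department level (Chemistry 69.8% vs 87.6%; Mathematics 40.8% vs 50.0%; Education 5.9% vs 18.6%), the self-guided scheme has the higher rate every time. Pooled: 55.3% vs 34.3% — the alumni-coaching scheme has the higher rate overall. The two comparisons disagree.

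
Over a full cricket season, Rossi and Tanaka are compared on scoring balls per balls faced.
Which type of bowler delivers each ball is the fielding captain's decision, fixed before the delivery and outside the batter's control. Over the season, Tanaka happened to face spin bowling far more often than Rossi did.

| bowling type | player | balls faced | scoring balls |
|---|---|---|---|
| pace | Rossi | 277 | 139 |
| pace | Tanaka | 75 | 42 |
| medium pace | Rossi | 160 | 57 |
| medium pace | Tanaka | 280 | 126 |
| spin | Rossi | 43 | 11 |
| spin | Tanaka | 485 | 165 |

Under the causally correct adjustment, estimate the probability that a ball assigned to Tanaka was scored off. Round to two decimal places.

Bowling type is set before the player has any effect — it is not caused by the player — and it independently drives the outcome. That makes it a confounder, so the causal comparison is within bowling type levels.
Standardising Tanaka to the population bowling type mix: 0.267·42/75 + 0.333·126/280 + 0.400·165/485 = 0.435.

0.44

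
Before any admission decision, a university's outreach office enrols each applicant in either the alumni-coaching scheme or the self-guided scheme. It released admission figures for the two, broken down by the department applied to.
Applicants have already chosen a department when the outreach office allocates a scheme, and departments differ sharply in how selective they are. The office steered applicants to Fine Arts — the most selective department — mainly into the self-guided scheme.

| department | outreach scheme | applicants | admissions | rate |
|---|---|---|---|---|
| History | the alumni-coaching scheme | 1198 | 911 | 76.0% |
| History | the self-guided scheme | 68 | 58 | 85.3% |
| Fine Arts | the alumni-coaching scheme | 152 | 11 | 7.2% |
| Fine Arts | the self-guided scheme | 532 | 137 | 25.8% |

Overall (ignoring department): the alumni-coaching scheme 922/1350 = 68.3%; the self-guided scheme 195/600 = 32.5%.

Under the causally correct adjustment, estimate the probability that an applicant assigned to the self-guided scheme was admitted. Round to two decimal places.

0.64

Within every department level the self-guided scheme has the higher rate, yet pooled the alumni-coaching scheme does — Simpson's reversal.
Department is set before the outreach scheme has any effect — it is not caused by the outreach scheme — and it independently drives the outcome. That makes it a confounder, so the causal comparison is within department levels.
Standardising the self-guided scheme to the population department mix: 0.649·58/68 + 0.351·137/532 = 0.644.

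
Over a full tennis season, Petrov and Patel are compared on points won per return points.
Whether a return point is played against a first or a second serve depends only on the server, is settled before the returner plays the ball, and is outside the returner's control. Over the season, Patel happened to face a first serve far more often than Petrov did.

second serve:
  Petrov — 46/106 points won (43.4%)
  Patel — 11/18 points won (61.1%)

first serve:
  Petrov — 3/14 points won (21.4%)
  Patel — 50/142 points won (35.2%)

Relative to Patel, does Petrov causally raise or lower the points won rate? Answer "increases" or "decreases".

decreases

The imbalance in serve type arose from how return points were allocated, not from anything the player did; and serve type independently affects the outcome. The pooled gap is confounded — condition on serve type.
Within each level — second serve: 43.4% vs 61.1%; first serve: 21.4% vs 35.2% — Patel is higher every time.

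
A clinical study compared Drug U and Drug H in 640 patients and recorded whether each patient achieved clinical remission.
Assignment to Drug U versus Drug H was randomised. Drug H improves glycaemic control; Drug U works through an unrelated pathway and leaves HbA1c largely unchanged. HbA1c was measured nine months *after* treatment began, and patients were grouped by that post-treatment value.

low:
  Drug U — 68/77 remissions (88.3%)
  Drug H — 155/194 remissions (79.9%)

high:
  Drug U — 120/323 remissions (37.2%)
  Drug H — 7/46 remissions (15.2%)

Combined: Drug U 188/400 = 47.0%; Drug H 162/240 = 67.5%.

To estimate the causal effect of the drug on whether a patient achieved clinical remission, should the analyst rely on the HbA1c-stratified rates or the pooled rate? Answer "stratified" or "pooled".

Drug U is higher inside every HbA1c stratum but Drug H is higher in aggregate. Whether to stratify depends on how HbA1c relates to the drug.
The distribution of HbA1c is itself part of what the drug does — it is an intermediate outcome. Holding it fixed would remove that part of the effect; the total effect is the pooled difference.
Pooled: Drug U 47.0% vs Drug H 67.5%; Drug H is higher overall.

pooled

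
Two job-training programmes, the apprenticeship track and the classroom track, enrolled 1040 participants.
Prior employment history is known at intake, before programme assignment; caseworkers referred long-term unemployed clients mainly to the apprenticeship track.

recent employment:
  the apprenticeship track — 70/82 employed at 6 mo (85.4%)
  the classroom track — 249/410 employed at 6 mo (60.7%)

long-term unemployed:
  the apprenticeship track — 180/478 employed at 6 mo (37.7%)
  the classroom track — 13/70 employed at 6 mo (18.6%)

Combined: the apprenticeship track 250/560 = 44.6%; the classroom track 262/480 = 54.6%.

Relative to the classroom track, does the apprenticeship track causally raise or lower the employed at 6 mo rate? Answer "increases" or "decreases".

increases

The imbalance in prior employment history arose from how participants were allocated, not from anything the programme did; and prior employment history independently affects the outcome. The pooled gap is confounded — condition on prior employment history.
Within each level — recent employment: 85.4% vs 60.7%; long-term unemployed: 37.7% vs 18.6% — the apprenticeship track is higher every time.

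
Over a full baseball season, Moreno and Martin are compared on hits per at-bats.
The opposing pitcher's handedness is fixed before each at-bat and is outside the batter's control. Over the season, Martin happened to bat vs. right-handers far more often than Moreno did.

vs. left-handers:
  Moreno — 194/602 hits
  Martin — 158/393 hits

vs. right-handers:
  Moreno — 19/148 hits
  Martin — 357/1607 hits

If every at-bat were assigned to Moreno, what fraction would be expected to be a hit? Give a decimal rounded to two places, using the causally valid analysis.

0.20

Since pitcher handedness is a pre-existing factor (not a product of the player) and it affects the outcome on its own, it is a confounder. The stratified rates, not the pooled rate, identify the causal effect.
Standardising Moreno to the population pitcher handedness mix: 0.362·194/602 + 0.638·19/148 = 0.199.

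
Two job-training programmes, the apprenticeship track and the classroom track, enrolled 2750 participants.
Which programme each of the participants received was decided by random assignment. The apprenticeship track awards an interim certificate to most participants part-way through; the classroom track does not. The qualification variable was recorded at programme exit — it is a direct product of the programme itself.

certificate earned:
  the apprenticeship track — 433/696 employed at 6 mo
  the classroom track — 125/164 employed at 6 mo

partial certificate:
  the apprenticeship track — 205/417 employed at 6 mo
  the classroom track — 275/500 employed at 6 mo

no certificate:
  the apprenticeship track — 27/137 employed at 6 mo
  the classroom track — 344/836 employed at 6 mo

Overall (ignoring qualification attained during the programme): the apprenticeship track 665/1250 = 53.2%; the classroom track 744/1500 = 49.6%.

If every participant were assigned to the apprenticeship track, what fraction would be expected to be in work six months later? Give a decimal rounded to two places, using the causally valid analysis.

0.53

The stratified and pooled comparisons disagree (the classroom track wins within each qualification attained during the programme; the apprenticeship track wins overall), so the answer turns on the causal role of qualification attained during the programme.
Qualification attained during the programme here is a post-treatment variable shaped by the programme; conditioning on it would introduce bias rather than remove it. The overall comparison is the causal one.
So P(outcome | do(the apprenticeship track)) is just the pooled rate for the apprenticeship track: 665/1250 = 0.532.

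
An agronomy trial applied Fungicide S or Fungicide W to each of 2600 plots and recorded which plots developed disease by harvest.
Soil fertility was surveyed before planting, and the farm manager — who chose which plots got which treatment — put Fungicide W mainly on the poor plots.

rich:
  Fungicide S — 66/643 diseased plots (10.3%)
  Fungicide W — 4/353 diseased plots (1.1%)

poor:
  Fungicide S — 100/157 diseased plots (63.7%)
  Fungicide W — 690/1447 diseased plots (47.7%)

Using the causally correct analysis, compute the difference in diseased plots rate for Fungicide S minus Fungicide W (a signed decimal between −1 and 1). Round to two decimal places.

+0.13

The stratified and pooled comparisons disagree (Fungicide W wins within each soil fertility; Fungicide S wins overall), so the answer turns on the causal role of soil fertility.
Nothing the fungicide does changes soil fertility; the imbalance is an allocation artefact. With soil fertility also predicting the outcome, the pooled figure is confounded, and the within-stratum comparison is the causal one.
Adjusting over the population distribution of soil fertility: 0.383·(0.103−0.011) + 0.617·(0.637−0.477) = +0.134.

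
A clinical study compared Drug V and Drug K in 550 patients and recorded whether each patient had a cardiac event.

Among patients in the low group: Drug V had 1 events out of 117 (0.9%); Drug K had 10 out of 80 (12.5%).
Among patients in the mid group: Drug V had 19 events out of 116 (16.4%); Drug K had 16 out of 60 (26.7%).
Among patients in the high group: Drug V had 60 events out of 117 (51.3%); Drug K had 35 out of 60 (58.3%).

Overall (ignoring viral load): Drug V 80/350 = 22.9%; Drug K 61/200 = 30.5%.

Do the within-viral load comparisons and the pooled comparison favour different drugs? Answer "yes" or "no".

Within each viral load level (low 0.9% vs 12.5%; mid 16.4% vs 26.7%; high 51.3% vs 58.3%), Drug V has the lower rate every time. Pooled: 22.9% vs 30.5% — Drug V has the lower rate overall. They agree.

no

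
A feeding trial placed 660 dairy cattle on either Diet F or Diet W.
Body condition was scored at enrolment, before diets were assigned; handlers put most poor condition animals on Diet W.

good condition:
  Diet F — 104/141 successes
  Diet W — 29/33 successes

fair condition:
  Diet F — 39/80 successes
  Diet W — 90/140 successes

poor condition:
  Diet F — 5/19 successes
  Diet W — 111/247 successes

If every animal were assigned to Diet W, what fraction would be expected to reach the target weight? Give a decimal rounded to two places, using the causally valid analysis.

0.63

Starting body condition satisfies the back-door criterion: it is not a descendant of the diet, and it blocks the spurious path from diet to outcome. Adjusting for it (i.e., using the within-starting body condition rates) gives the causal effect.
Standardising Diet W to the population starting body condition mix: 0.264·29/33 + 0.333·90/140 + 0.403·111/247 = 0.627.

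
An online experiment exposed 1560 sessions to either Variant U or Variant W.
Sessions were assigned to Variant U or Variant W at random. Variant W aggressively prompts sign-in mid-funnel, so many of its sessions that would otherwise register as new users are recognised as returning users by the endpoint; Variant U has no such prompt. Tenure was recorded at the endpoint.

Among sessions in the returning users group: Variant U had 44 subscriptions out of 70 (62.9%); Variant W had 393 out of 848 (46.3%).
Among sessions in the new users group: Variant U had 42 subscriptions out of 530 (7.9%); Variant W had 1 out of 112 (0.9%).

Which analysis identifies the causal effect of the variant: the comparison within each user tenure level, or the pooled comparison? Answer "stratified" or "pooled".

Because the variant influences user tenure, user tenure is a post-treatment mediator, not a confounder. Stratifying on it would bias the estimate; the causal effect is the crude pooled difference.
Pooled: Variant U 14.3% vs Variant W 41.0%; Variant W is higher overall.

pooled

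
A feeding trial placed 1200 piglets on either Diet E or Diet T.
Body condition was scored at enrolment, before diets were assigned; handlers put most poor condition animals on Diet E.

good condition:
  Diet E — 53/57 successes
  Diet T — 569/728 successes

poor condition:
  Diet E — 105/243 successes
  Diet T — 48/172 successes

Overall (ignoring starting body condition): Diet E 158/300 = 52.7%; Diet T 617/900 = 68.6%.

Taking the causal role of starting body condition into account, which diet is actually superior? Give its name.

Here starting body condition is a common cause — it drives both which diet a case falls under and the outcome. The crude comparison mixes populations; the stratum-specific rates are the causally relevant ones.
Within each level — good condition: 93.0% vs 78.2%; poor condition: 43.2% vs 27.9% — Diet E is higher every time.

Diet E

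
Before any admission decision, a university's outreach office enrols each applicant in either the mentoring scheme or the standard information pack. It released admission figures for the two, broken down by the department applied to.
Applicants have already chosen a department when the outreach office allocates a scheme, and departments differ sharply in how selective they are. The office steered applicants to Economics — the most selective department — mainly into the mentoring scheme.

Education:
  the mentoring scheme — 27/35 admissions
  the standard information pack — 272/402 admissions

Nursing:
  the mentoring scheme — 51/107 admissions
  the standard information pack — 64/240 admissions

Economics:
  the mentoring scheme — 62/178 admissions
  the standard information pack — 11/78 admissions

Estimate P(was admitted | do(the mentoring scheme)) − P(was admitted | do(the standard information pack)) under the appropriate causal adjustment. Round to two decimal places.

Department differs across outreach schemes for reasons unrelated to any effect of the outreach scheme itself, and it separately predicts the outcome — a classic confounder. We must compare within department levels.
Adjusting over the population distribution of department: 0.420·(0.771−0.677) + 0.334·(0.477−0.267) + 0.246·(0.348−0.141) = +0.161.

+0.16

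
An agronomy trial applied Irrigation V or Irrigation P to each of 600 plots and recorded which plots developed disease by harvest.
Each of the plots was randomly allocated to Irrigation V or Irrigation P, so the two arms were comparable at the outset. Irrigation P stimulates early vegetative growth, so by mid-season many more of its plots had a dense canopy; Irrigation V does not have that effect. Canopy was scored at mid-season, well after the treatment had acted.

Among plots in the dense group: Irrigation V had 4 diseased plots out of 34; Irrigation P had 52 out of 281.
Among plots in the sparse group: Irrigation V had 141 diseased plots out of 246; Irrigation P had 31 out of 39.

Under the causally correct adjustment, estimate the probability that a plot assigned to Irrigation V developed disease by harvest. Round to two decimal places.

The distribution of mid-season canopy is itself part of what the irrigation does — it is an intermediate outcome. Holding it fixed would remove that part of the effect; the total effect is the pooled difference.
So P(outcome | do(Irrigation V)) is just the pooled rate for Irrigation V: 145/280 = 0.518.

0.52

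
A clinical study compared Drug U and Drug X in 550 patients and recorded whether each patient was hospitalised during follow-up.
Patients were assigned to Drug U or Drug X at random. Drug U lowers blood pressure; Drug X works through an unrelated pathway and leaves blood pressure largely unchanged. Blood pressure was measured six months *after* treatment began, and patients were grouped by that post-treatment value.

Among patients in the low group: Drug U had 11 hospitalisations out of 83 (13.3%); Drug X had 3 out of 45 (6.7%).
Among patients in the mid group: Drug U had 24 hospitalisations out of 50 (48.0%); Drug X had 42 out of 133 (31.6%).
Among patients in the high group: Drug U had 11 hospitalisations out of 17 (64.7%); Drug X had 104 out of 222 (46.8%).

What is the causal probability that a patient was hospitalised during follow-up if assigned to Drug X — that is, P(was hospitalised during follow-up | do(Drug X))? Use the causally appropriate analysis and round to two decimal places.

0.37

Blood pressure lies on the pathway drug → blood pressure → outcome, so adjusting for it blocks the indirect effect. For the total causal effect of drug, use the unadjusted pooled rates.
So P(outcome | do(Drug X)) is just the pooled rate for Drug X: 149/400 = 0.372.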